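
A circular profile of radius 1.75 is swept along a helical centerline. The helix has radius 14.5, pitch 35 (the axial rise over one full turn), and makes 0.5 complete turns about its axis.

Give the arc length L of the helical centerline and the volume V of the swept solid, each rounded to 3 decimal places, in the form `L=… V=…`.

L=48.799 V=469.501

2πR = 2π·14.5 = 91.106187
per-turn = √(91.106187² + 35²) = √(8300.3373 + 1225) = √9525.3373 = 97.597835
L = 0.5 × 97.597835 = 48.798917
V = π·1.75² × L = 9.621128 × 48.798917 = 469.500605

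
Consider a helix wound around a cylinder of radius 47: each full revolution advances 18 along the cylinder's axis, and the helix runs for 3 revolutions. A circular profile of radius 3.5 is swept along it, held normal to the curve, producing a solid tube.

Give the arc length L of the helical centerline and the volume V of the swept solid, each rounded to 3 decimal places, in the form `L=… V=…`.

L=887.573 V=34157.825

2πR = 2π·47 = 295.309709
per-turn = √(295.309709² + 18²) = √(87207.8245 + 324) = √87531.8245 = 295.857777
L = 3 × 295.857777 = 887.573332
V = π·3.5² × L = 38.484510 × 887.573332 = 34157.824792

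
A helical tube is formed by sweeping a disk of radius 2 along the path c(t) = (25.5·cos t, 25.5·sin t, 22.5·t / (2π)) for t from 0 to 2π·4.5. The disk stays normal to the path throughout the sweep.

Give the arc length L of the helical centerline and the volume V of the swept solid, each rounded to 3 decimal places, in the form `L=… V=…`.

L=728.070 V=9149.199

2πR = 2π·25.5 = 160.221225
per-turn = √(160.221225² + 22.5²) = √(25670.8410 + 506.25) = √26177.0910 = 161.793359
L = 4.5 × 161.793359 = 728.070116
V = π·2² × L = 12.566371 × 728.070116 = 9149.198910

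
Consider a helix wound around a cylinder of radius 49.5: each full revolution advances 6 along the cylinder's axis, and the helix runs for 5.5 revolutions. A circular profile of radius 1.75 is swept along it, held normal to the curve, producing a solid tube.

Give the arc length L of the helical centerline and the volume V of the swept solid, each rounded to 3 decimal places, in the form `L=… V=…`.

2πR = 2π·49.5 = 311.017673
per-turn = √(311.017673² + 6²) = √(96731.9927 + 36) = √96767.9927 = 311.075542
L = 5.5 × 311.075542 = 1710.915480
V = π·1.75² × L = 9.621128 × 1710.915480 = 16460.935979

L=1710.915 V=16460.936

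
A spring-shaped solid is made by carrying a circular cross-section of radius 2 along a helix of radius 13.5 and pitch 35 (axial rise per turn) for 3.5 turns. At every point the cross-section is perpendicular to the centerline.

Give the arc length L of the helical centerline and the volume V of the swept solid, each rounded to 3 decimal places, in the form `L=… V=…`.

L=321.161 V=4035.826

2πR = 2π·13.5 = 84.823002
per-turn = √(84.823002² + 35²) = √(7194.9416 + 1225) = √8419.9416 = 91.760240
L = 3.5 × 91.760240 = 321.160839
V = π·2² × L = 12.566371 × 321.160839 = 4035.826134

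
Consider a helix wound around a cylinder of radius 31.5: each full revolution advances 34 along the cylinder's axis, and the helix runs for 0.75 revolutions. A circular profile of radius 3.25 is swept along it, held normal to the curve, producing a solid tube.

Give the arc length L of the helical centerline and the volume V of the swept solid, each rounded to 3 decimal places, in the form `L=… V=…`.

L=150.615 V=4997.855

2πR = 2π·31.5 = 197.920337
per-turn = √(197.920337² + 34²) = √(39172.4599 + 1156) = √40328.4599 = 200.819471
L = 0.75 × 200.819471 = 150.614603
V = π·3.25² × L = 33.183072 × 150.614603 = 4997.855281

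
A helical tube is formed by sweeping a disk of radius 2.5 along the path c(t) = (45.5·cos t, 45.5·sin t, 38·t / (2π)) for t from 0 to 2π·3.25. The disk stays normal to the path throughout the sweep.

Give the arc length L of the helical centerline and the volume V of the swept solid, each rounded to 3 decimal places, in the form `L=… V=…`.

2πR = 2π·45.5 = 285.884931
per-turn = √(285.884931² + 38²) = √(81730.1940 + 1444) = √83174.1940 = 288.399366
L = 3.25 × 288.399366 = 937.297938
V = π·2.5² × L = 19.634954 × 937.297938 = 18403.801977

L=937.298 V=18403.802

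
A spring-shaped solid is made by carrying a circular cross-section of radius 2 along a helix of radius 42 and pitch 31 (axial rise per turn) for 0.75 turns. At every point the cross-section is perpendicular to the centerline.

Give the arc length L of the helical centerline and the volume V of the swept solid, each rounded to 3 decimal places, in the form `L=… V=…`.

L=199.281 V=2504.242

2πR = 2π·42 = 263.893783
per-turn = √(263.893783² + 31²) = √(69639.9287 + 961) = √70600.9287 = 265.708353
L = 0.75 × 265.708353 = 199.281264
V = π·2² × L = 12.566371 × 199.281264 = 2504.242226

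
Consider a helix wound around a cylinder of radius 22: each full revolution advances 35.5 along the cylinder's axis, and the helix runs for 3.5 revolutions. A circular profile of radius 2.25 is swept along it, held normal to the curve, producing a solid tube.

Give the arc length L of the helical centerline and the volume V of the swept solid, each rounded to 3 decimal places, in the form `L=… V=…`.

L=499.505 V=7944.289

2πR = 2π·22 = 138.230077
per-turn = √(138.230077² + 35.5²) = √(19107.5541 + 1260.25) = √20367.8041 = 142.715816
L = 3.5 × 142.715816 = 499.505356
V = π·2.25² × L = 15.904313 × 499.505356 = 7944.289428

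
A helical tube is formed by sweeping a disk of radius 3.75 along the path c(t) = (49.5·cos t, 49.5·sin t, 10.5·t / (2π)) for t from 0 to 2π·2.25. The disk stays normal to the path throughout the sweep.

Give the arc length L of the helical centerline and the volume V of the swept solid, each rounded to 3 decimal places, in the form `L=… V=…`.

2πR = 2π·49.5 = 311.017673
per-turn = √(311.017673² + 10.5²) = √(96731.9927 + 110.25) = √96842.2427 = 311.194863
L = 2.25 × 311.194863 = 700.188442
V = π·3.75² × L = 44.178647 × 700.188442 = 30933.377782

L=700.188 V=30933.378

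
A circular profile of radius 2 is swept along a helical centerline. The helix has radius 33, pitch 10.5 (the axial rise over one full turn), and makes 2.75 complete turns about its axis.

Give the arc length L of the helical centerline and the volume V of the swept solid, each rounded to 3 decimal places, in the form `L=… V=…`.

2πR = 2π·33 = 207.345115
per-turn = √(207.345115² + 10.5²) = √(42991.9968 + 110.25) = √43102.2468 = 207.610806
L = 2.75 × 207.610806 = 570.929717
V = π·2² × L = 12.566371 × 570.929717 = 7174.514413

L=570.930 V=7174.514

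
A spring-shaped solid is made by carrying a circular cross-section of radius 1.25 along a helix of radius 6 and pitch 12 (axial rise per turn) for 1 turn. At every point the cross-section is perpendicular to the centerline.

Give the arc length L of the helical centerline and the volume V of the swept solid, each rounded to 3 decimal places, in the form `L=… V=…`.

L=39.563 V=194.204

2πR = 2π·6 = 37.699112
per-turn = √(37.699112² + 12²) = √(1421.2230 + 144) = √1565.2230 = 39.562900
L = 1 × 39.562900 = 39.562900
V = π·1.25² × L = 4.908739 × 39.562900 = 194.203930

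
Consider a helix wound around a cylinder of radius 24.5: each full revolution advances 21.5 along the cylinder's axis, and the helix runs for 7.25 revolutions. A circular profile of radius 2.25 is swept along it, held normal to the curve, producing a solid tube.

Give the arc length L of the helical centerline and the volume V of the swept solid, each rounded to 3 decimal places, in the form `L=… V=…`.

L=1126.883 V=17922.307

2πR = 2π·24.5 = 153.938040
per-turn = √(153.938040² + 21.5²) = √(23696.9202 + 462.25) = √24159.1702 = 155.432204
L = 7.25 × 155.432204 = 1126.883482
V = π·2.25² × L = 15.904313 × 1126.883482 = 17922.307396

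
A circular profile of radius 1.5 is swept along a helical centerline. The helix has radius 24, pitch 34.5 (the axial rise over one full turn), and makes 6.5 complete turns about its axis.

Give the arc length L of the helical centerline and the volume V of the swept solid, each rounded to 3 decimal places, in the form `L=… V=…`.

L=1005.502 V=7107.477

2πR = 2π·24 = 150.796447
per-turn = √(150.796447² + 34.5²) = √(22739.5685 + 1190.25) = √23929.8185 = 154.692658
L = 6.5 × 154.692658 = 1005.502279
V = π·1.5² × L = 7.068583 × 1005.502279 = 7107.476790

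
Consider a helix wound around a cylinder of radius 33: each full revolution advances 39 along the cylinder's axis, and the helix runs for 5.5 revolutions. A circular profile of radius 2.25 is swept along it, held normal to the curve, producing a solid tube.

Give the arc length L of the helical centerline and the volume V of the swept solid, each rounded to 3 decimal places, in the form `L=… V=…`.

2πR = 2π·33 = 207.345115
per-turn = √(207.345115² + 39²) = √(42991.9968 + 1521) = √44512.9968 = 210.981034
L = 5.5 × 210.981034 = 1160.395688
V = π·2.25² × L = 15.904313 × 1160.395688 = 18455.296001

L=1160.396 V=18455.296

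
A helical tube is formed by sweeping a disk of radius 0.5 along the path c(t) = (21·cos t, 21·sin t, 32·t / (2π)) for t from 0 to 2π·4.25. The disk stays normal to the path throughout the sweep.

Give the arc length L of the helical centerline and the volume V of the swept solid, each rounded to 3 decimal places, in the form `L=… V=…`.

2πR = 2π·21 = 131.946891
per-turn = √(131.946891² + 32²) = √(17409.9822 + 1024) = √18433.9822 = 135.771802
L = 4.25 × 135.771802 = 577.030158
V = π·0.5² × L = 0.785398 × 577.030158 = 453.198426

L=577.030 V=453.198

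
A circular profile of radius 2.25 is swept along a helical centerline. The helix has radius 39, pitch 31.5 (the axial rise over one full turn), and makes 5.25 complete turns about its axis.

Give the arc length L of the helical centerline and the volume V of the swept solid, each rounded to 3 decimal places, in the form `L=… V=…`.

2πR = 2π·39 = 245.044227
per-turn = √(245.044227² + 31.5²) = √(60046.6732 + 992.25) = √61038.9232 = 247.060566
L = 5.25 × 247.060566 = 1297.067970
V = π·2.25² × L = 15.904313 × 1297.067970 = 20628.974737

L=1297.068 V=20628.975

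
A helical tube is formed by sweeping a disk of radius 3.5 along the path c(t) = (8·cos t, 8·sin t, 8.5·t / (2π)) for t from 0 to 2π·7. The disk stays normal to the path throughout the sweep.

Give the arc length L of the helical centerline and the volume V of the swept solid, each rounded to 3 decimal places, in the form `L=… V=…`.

2πR = 2π·8 = 50.265482
per-turn = √(50.265482² + 8.5²) = √(2526.6187 + 72.25) = √2598.8687 = 50.979101
L = 7 × 50.979101 = 356.853706
V = π·3.5² × L = 38.484510 × 356.853706 = 13733.340026

L=356.854 V=13733.340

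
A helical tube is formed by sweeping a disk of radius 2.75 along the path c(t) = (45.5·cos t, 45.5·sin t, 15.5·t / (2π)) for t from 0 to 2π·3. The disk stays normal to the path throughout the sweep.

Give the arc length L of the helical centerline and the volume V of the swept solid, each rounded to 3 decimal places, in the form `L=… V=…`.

2πR = 2π·45.5 = 285.884931
per-turn = √(285.884931² + 15.5²) = √(81730.1940 + 240.25) = √81970.4440 = 286.304810
L = 3 × 286.304810 = 858.914429
V = π·2.75² × L = 23.758294 × 858.914429 = 20406.341906

L=858.914 V=20406.342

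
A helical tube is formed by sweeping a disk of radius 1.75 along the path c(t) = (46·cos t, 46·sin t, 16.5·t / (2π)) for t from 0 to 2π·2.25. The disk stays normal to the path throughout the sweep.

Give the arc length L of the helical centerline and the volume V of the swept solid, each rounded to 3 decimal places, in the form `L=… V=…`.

L=651.369 V=6266.900

2πR = 2π·46 = 289.026524
per-turn = √(289.026524² + 16.5²) = √(83536.3317 + 272.25) = √83808.5817 = 289.497119
L = 2.25 × 289.497119 = 651.368517
V = π·1.75² × L = 9.621128 × 651.368517 = 6266.899550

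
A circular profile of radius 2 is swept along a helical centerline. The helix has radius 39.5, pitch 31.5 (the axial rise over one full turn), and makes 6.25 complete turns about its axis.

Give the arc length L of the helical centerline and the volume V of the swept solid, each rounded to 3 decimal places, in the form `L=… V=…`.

2πR = 2π·39.5 = 248.185820
per-turn = √(248.185820² + 31.5²) = √(61596.2011 + 992.25) = √62588.4511 = 250.176840
L = 6.25 × 250.176840 = 1563.605247
V = π·2² × L = 12.566371 × 1563.605247 = 19648.843034

L=1563.605 V=19648.843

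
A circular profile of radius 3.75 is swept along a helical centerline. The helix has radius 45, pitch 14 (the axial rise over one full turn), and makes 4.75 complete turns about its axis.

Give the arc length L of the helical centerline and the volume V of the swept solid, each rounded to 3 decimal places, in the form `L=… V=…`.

L=1344.676 V=59405.976

2πR = 2π·45 = 282.743339
per-turn = √(282.743339² + 14²) = √(79943.7956 + 196) = √80139.7956 = 283.089731
L = 4.75 × 283.089731 = 1344.676221
V = π·3.75² × L = 44.178647 × 1344.676221 = 59405.975682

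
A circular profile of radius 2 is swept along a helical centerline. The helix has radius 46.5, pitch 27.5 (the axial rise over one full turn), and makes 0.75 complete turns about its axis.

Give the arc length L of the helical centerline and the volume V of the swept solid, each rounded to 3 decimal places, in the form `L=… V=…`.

L=220.095 V=2765.790

2πR = 2π·46.5 = 292.168117
per-turn = √(292.168117² + 27.5²) = √(85362.2085 + 756.25) = √86118.4585 = 293.459466
L = 0.75 × 293.459466 = 220.094600
V = π·2² × L = 12.566371 × 220.094600 = 2765.790312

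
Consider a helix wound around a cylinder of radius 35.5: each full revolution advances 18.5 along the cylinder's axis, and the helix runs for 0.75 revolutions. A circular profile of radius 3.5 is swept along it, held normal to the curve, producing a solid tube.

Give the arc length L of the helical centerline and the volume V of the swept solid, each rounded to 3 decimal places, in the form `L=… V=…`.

L=167.864 V=6460.172

2πR = 2π·35.5 = 223.053078
per-turn = √(223.053078² + 18.5²) = √(49752.6758 + 342.25) = √50094.9258 = 223.818958
L = 0.75 × 223.818958 = 167.864218
V = π·3.5² × L = 38.484510 × 167.864218 = 6460.172185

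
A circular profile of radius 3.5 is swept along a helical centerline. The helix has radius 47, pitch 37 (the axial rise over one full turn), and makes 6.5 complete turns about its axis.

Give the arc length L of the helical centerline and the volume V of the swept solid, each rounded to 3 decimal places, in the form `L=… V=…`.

2πR = 2π·47 = 295.309709
per-turn = √(295.309709² + 37²) = √(87207.8245 + 1369) = √88576.8245 = 297.618589
L = 6.5 × 297.618589 = 1934.520828
V = π·3.5² × L = 38.484510 × 1934.520828 = 74449.086169

L=1934.521 V=74449.086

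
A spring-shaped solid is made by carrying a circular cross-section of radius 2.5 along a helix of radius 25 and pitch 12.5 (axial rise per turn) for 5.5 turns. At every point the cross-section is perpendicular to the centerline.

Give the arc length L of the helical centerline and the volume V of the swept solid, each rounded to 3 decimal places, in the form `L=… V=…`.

L=866.669 V=17017.009

2πR = 2π·25 = 157.079633
per-turn = √(157.079633² + 12.5²) = √(24674.0110 + 156.25) = √24830.2610 = 157.576207
L = 5.5 × 157.576207 = 866.669138
V = π·2.5² × L = 19.634954 × 866.669138 = 17017.008738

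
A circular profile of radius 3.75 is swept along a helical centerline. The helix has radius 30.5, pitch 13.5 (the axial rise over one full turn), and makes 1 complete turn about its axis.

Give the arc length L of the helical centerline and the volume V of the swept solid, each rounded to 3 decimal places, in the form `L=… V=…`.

L=192.112 V=8487.251

2πR = 2π·30.5 = 191.637152
per-turn = √(191.637152² + 13.5²) = √(36724.7980 + 182.25) = √36907.0480 = 192.112071
L = 1 × 192.112071 = 192.112071
V = π·3.75² × L = 44.178647 × 192.112071 = 8487.251327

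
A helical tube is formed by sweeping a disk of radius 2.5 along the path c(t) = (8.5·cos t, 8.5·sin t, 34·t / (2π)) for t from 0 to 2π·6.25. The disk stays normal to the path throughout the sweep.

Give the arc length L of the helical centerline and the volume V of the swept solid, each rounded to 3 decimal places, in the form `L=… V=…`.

2πR = 2π·8.5 = 53.407075
per-turn = √(53.407075² + 34²) = √(2852.3157 + 1156) = √4008.3157 = 63.311260
L = 6.25 × 63.311260 = 395.695376
V = π·2.5² × L = 19.634954 × 395.695376 = 7769.460548

L=395.695 V=7769.461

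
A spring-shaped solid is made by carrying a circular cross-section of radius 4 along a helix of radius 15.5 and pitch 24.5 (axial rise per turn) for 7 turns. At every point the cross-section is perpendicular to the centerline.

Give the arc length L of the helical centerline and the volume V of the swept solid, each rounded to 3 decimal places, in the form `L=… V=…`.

2πR = 2π·15.5 = 97.389372
per-turn = √(97.389372² + 24.5²) = √(9484.6898 + 600.25) = √10084.9398 = 100.423801
L = 7 × 100.423801 = 702.966608
V = π·4² × L = 50.265482 × 702.966608 = 35334.955691

L=702.967 V=35334.956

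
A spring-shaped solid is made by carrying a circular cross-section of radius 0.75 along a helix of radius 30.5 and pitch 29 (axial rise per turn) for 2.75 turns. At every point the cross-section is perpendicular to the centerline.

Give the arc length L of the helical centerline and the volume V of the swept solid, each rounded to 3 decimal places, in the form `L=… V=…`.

L=533.002 V=941.893

2πR = 2π·30.5 = 191.637152
per-turn = √(191.637152² + 29²) = √(36724.7980 + 841) = √37565.7980 = 193.818982
L = 2.75 × 193.818982 = 533.002202
V = π·0.75² × L = 1.767146 × 533.002202 = 941.892638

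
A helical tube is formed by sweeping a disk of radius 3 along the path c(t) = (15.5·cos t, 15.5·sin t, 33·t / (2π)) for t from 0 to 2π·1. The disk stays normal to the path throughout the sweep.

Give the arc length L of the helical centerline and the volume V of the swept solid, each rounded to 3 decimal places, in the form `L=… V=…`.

2πR = 2π·15.5 = 97.389372
per-turn = √(97.389372² + 33²) = √(9484.6898 + 1089) = √10573.6898 = 102.828449
L = 1 × 102.828449 = 102.828449
V = π·3² × L = 28.274334 × 102.828449 = 2907.405887

L=102.828 V=2907.406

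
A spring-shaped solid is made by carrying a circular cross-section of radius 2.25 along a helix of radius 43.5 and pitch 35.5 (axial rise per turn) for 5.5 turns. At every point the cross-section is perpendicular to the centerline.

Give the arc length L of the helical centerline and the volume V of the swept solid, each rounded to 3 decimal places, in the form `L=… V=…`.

L=1515.879 V=24109.015

2πR = 2π·43.5 = 273.318561
per-turn = √(273.318561² + 35.5²) = √(74703.0357 + 1260.25) = √75963.2857 = 275.614379
L = 5.5 × 275.614379 = 1515.879083
V = π·2.25² × L = 15.904313 × 1515.879083 = 24109.015109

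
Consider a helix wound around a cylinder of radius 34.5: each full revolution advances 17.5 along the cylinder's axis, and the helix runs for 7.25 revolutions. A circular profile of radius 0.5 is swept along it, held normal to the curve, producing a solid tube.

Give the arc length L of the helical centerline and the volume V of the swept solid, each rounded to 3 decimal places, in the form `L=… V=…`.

2πR = 2π·34.5 = 216.769893
per-turn = √(216.769893² + 17.5²) = √(46989.1866 + 306.25) = √47295.4366 = 217.475140
L = 7.25 × 217.475140 = 1576.694766
V = π·0.5² × L = 0.785398 × 1576.694766 = 1238.333173

L=1576.695 V=1238.333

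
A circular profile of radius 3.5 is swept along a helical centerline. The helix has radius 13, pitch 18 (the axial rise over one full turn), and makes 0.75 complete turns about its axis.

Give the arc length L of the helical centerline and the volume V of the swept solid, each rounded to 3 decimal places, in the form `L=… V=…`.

2πR = 2π·13 = 81.681409
per-turn = √(81.681409² + 18²) = √(6671.8526 + 324) = √6995.8526 = 83.641213
L = 0.75 × 83.641213 = 62.730910
V = π·3.5² × L = 38.484510 × 62.730910 = 2414.168335

L=62.731 V=2414.168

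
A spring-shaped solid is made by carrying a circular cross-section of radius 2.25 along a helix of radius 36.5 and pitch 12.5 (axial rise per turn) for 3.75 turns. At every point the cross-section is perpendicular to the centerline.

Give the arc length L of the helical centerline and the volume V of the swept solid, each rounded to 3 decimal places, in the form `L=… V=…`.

2πR = 2π·36.5 = 229.336264
per-turn = √(229.336264² + 12.5²) = √(52595.1219 + 156.25) = √52751.3719 = 229.676668
L = 3.75 × 229.676668 = 861.287505
V = π·2.25² × L = 15.904313 × 861.287505 = 13698.185902

L=861.288 V=13698.186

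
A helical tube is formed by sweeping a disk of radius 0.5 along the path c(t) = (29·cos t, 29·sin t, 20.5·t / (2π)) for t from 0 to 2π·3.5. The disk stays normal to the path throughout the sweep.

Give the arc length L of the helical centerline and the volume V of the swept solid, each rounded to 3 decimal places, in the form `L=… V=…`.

2πR = 2π·29 = 182.212374
per-turn = √(182.212374² + 20.5²) = √(33201.3492 + 420.25) = √33621.5992 = 183.361935
L = 3.5 × 183.361935 = 641.766772
V = π·0.5² × L = 0.785398 × 641.766772 = 504.042444

L=641.767 V=504.042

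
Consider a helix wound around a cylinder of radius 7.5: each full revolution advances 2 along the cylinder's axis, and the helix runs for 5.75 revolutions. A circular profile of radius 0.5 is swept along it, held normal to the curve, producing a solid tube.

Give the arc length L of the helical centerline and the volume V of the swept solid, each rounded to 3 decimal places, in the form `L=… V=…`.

L=271.206 V=213.005

2πR = 2π·7.5 = 47.123890
per-turn = √(47.123890² + 2²) = √(2220.6610 + 4) = √2224.6610 = 47.166312
L = 5.75 × 47.166312 = 271.206294
V = π·0.5² × L = 0.785398 × 271.206294 = 213.004925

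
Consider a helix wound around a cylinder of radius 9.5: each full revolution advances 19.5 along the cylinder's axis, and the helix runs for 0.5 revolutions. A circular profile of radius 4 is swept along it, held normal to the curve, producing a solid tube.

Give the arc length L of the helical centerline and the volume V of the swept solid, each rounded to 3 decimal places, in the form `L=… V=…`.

2πR = 2π·9.5 = 59.690260
per-turn = √(59.690260² + 19.5²) = √(3562.9272 + 380.25) = √3943.1772 = 62.794723
L = 0.5 × 62.794723 = 31.397361
V = π·4² × L = 50.265482 × 31.397361 = 1578.203514

L=31.397 V=1578.204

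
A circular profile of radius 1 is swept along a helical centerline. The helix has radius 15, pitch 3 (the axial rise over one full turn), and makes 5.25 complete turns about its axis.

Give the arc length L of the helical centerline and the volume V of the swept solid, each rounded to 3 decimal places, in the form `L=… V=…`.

L=495.051 V=1555.250

2πR = 2π·15 = 94.247780
per-turn = √(94.247780² + 3²) = √(8882.6440 + 9) = √8891.6440 = 94.295514
L = 5.25 × 94.295514 = 495.051449
V = π·1² × L = 3.141593 × 495.051449 = 1555.249994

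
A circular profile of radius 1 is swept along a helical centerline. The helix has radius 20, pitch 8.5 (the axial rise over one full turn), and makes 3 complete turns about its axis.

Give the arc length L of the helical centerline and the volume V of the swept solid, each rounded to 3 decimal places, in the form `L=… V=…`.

2πR = 2π·20 = 125.663706
per-turn = √(125.663706² + 8.5²) = √(15791.3670 + 72.25) = √15863.6170 = 125.950852
L = 3 × 125.950852 = 377.852555
V = π·1² × L = 3.141593 × 377.852555 = 1187.058811

L=377.853 V=1187.059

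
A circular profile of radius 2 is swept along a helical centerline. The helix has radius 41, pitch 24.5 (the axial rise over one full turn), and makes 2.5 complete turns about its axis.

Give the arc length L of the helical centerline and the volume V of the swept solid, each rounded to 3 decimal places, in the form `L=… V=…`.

2πR = 2π·41 = 257.610598
per-turn = √(257.610598² + 24.5²) = √(66363.2200 + 600.25) = √66963.4700 = 258.773009
L = 2.5 × 258.773009 = 646.932522
V = π·2² × L = 12.566371 × 646.932522 = 8129.593828

L=646.933 V=8129.594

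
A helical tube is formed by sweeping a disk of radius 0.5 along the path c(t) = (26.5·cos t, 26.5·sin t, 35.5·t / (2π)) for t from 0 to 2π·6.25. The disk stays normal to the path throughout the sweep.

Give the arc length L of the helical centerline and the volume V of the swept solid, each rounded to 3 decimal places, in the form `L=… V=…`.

2πR = 2π·26.5 = 166.504411
per-turn = √(166.504411² + 35.5²) = √(27723.7188 + 1260.25) = √28983.9688 = 170.246788
L = 6.25 × 170.246788 = 1064.042424
V = π·0.5² × L = 0.785398 × 1064.042424 = 835.696965

L=1064.042 V=835.697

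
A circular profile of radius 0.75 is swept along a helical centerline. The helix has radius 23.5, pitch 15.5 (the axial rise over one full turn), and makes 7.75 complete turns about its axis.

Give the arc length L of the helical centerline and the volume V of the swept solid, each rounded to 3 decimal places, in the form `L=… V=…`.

L=1150.613 V=2033.301

2πR = 2π·23.5 = 147.654855
per-turn = √(147.654855² + 15.5²) = √(21801.9561 + 240.25) = √22042.2061 = 148.466178
L = 7.75 × 148.466178 = 1150.612882
V = π·0.75² × L = 1.767146 × 1150.612882 = 2033.300800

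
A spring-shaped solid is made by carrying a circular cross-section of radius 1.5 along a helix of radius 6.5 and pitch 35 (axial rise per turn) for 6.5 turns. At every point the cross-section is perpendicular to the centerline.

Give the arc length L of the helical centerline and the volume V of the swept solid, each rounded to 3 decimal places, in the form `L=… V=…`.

2πR = 2π·6.5 = 40.840704
per-turn = √(40.840704² + 35²) = √(1667.9631 + 1225) = √2892.9631 = 53.786273
L = 6.5 × 53.786273 = 349.610773
V = π·1.5² × L = 7.068583 × 349.610773 = 2471.252933

L=349.611 V=2471.253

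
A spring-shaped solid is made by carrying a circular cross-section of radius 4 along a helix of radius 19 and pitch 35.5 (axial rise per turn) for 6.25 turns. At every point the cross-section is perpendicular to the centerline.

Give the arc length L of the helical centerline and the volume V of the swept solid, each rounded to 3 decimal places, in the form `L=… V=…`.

L=778.419 V=39127.598

2πR = 2π·19 = 119.380521
per-turn = √(119.380521² + 35.5²) = √(14251.7088 + 1260.25) = √15511.9588 = 124.547014
L = 6.25 × 124.547014 = 778.418839
V = π·4² × L = 50.265482 × 778.418839 = 39127.598495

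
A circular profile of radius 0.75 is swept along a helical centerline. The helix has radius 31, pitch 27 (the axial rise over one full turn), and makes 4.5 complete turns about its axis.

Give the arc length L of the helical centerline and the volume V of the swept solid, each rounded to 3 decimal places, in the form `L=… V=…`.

2πR = 2π·31 = 194.778745
per-turn = √(194.778745² + 27²) = √(37938.7593 + 729) = √38667.7593 = 196.641194
L = 4.5 × 196.641194 = 884.885375
V = π·0.75² × L = 1.767146 × 884.885375 = 1563.721533

L=884.885 V=1563.722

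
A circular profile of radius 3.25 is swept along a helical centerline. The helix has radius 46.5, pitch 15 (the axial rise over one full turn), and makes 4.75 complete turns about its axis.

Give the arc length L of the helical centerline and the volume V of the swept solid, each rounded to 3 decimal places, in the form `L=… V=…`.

2πR = 2π·46.5 = 292.168117
per-turn = √(292.168117² + 15²) = √(85362.2085 + 225) = √85587.2085 = 292.552916
L = 4.75 × 292.552916 = 1389.626349
V = π·3.25² × L = 33.183072 × 1389.626349 = 46112.071767

L=1389.626 V=46112.072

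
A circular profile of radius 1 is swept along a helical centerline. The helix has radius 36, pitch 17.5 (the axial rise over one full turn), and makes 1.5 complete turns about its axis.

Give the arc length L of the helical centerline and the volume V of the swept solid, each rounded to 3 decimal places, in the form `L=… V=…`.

L=340.306 V=1069.103

2πR = 2π·36 = 226.194671
per-turn = √(226.194671² + 17.5²) = √(51164.0292 + 306.25) = √51470.2792 = 226.870622
L = 1.5 × 226.870622 = 340.305933
V = π·1² × L = 3.141593 × 340.305933 = 1069.102620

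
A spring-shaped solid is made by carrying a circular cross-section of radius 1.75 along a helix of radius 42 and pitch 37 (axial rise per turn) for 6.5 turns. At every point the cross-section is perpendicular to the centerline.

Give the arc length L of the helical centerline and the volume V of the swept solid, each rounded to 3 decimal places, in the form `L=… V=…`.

2πR = 2π·42 = 263.893783
per-turn = √(263.893783² + 37²) = √(69639.9287 + 1369) = √71008.9287 = 266.475006
L = 6.5 × 266.475006 = 1732.087537
V = π·1.75² × L = 9.621128 × 1732.087537 = 16664.635037

L=1732.088 V=16664.635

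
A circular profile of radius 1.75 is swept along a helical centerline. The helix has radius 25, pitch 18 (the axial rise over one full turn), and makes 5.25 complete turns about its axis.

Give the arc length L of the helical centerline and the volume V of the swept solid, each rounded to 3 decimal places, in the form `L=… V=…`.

L=830.065 V=7986.160

2πR = 2π·25 = 157.079633
per-turn = √(157.079633² + 18²) = √(24674.0110 + 324) = √24998.0110 = 158.107593
L = 5.25 × 158.107593 = 830.064864
V = π·1.75² × L = 9.621128 × 830.064864 = 7986.159890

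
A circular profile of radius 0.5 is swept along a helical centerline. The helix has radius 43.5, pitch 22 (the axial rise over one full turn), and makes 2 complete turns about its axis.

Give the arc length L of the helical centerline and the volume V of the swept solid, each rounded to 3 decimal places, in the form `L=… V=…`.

2πR = 2π·43.5 = 273.318561
per-turn = √(273.318561² + 22²) = √(74703.0357 + 484) = √75187.0357 = 274.202545
L = 2 × 274.202545 = 548.405090
V = π·0.5² × L = 0.785398 × 548.405090 = 430.716351

L=548.405 V=430.716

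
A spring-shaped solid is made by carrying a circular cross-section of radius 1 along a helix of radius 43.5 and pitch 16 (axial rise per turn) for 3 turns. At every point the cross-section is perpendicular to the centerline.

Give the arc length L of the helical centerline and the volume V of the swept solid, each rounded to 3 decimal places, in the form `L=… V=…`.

L=821.359 V=2580.377

2πR = 2π·43.5 = 273.318561
per-turn = √(273.318561² + 16²) = √(74703.0357 + 256) = √74959.0357 = 273.786478
L = 3 × 273.786478 = 821.359435
V = π·1² × L = 3.141593 × 821.359435 = 2580.376767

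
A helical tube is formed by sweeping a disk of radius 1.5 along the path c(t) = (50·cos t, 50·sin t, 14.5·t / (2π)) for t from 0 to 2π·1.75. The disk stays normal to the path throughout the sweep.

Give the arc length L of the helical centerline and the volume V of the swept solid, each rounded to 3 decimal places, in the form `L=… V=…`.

L=550.364 V=3890.294

2πR = 2π·50 = 314.159265
per-turn = √(314.159265² + 14.5²) = √(98696.0440 + 210.25) = √98906.2940 = 314.493711
L = 1.75 × 314.493711 = 550.363994
V = π·1.5² × L = 7.068583 × 550.363994 = 3890.293828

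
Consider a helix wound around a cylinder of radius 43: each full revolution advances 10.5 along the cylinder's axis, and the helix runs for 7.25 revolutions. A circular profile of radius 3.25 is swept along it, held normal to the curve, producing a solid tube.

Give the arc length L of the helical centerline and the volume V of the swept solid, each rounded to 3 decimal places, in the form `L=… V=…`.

2πR = 2π·43 = 270.176968
per-turn = √(270.176968² + 10.5²) = √(72995.5942 + 110.25) = √73105.8442 = 270.380924
L = 7.25 × 270.380924 = 1960.261700
V = π·3.25² × L = 33.183072 × 1960.261700 = 65047.505927

L=1960.262 V=65047.506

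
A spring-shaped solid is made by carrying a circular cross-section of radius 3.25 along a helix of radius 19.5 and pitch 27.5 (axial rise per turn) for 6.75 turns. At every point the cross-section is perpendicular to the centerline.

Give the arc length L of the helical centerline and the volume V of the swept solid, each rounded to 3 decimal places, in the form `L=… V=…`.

L=847.600 V=28125.973

2πR = 2π·19.5 = 122.522113
per-turn = √(122.522113² + 27.5²) = √(15011.6683 + 756.25) = √15767.9183 = 125.570372
L = 6.75 × 125.570372 = 847.600010
V = π·3.25² × L = 33.183072 × 847.600010 = 28125.972507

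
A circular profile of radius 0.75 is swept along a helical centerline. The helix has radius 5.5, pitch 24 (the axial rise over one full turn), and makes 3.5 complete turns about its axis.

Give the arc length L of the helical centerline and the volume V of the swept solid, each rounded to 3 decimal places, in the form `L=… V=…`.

L=147.259 V=260.228

2πR = 2π·5.5 = 34.557519
per-turn = √(34.557519² + 24²) = √(1194.2221 + 576) = √1770.2221 = 42.074008
L = 3.5 × 42.074008 = 147.259027
V = π·0.75² × L = 1.767146 × 147.259027 = 260.228182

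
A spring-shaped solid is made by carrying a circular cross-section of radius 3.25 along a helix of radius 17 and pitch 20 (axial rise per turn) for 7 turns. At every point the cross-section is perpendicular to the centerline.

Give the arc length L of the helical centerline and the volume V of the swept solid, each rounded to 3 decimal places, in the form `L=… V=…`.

L=760.693 V=25242.132

2πR = 2π·17 = 106.814150
per-turn = √(106.814150² + 20²) = √(11409.2627 + 400) = √11809.2627 = 108.670432
L = 7 × 108.670432 = 760.693021
V = π·3.25² × L = 33.183072 × 760.693021 = 25242.131582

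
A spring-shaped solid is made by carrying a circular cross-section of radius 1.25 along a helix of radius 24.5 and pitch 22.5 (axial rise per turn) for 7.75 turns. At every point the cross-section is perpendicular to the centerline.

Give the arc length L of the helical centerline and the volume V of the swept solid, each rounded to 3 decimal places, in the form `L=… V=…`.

L=1205.696 V=5918.447

2πR = 2π·24.5 = 153.938040
per-turn = √(153.938040² + 22.5²) = √(23696.9202 + 506.25) = √24203.1702 = 155.573681
L = 7.75 × 155.573681 = 1205.696026
V = π·1.25² × L = 4.908739 × 1205.696026 = 5918.446530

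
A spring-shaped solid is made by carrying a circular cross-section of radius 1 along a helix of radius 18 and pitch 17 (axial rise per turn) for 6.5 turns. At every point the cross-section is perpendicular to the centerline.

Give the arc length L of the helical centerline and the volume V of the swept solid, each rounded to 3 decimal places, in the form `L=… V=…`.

2πR = 2π·18 = 113.097336
per-turn = √(113.097336² + 17²) = √(12791.0073 + 289) = √13080.0073 = 114.367860
L = 6.5 × 114.367860 = 743.391087
V = π·1² × L = 3.141593 × 743.391087 = 2335.431978

L=743.391 V=2335.432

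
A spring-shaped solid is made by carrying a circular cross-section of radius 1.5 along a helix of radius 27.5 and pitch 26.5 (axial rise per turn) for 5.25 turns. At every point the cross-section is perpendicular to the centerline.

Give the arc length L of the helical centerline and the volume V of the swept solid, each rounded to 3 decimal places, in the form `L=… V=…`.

L=917.741 V=6487.132

2πR = 2π·27.5 = 172.787596
per-turn = √(172.787596² + 26.5²) = √(29855.5533 + 702.25) = √30557.8033 = 174.807904
L = 5.25 × 174.807904 = 917.741496
V = π·1.5² × L = 7.068583 × 917.741496 = 6487.132370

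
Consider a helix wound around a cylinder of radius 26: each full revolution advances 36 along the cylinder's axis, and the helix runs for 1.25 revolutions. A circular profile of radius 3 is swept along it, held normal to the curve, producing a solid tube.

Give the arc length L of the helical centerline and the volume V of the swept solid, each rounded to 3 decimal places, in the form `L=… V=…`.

L=209.103 V=5912.249

2πR = 2π·26 = 163.362818
per-turn = √(163.362818² + 36²) = √(26687.4103 + 1296) = √27983.4103 = 167.282427
L = 1.25 × 167.282427 = 209.103033
V = π·3² × L = 28.274334 × 209.103033 = 5912.248983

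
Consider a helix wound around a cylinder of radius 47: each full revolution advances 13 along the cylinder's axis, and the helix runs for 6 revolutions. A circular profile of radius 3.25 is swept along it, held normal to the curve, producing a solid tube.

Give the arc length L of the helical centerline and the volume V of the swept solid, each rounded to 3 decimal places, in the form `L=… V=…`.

L=1773.574 V=58852.643

2πR = 2π·47 = 295.309709
per-turn = √(295.309709² + 13²) = √(87207.8245 + 169) = √87376.8245 = 295.595711
L = 6 × 295.595711 = 1773.574267
V = π·3.25² × L = 33.183072 × 1773.574267 = 58852.643324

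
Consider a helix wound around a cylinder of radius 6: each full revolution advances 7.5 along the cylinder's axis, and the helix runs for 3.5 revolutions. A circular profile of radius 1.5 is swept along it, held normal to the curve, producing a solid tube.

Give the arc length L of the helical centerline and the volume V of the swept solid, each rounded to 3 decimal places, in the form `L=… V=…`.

L=134.533 V=950.956

2πR = 2π·6 = 37.699112
per-turn = √(37.699112² + 7.5²) = √(1421.2230 + 56.25) = √1477.4730 = 38.437911
L = 3.5 × 38.437911 = 134.532690
V = π·1.5² × L = 7.068583 × 134.532690 = 950.955548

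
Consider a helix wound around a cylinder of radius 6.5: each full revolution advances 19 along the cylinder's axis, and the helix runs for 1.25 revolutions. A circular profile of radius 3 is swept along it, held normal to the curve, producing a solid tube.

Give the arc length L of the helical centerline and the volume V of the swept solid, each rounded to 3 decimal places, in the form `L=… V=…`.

L=56.305 V=1591.987

2πR = 2π·6.5 = 40.840704
per-turn = √(40.840704² + 19²) = √(1667.9631 + 361) = √2028.9631 = 45.044013
L = 1.25 × 45.044013 = 56.305017
V = π·3² × L = 28.274334 × 56.305017 = 1591.986843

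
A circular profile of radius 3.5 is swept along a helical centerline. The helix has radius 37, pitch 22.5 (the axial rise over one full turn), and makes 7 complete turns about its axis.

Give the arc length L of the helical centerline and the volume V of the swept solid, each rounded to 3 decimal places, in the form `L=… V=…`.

L=1634.949 V=62920.208

2πR = 2π·37 = 232.477856
per-turn = √(232.477856² + 22.5²) = √(54045.9537 + 506.25) = √54552.2037 = 233.564132
L = 7 × 233.564132 = 1634.948923
V = π·3.5² × L = 38.484510 × 1634.948923 = 62920.208193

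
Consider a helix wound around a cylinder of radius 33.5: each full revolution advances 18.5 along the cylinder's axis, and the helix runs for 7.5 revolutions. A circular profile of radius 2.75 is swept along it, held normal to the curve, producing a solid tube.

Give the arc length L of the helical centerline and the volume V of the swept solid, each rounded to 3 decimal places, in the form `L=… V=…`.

2πR = 2π·33.5 = 210.486708
per-turn = √(210.486708² + 18.5²) = √(44304.6542 + 342.25) = √44646.9042 = 211.298140
L = 7.5 × 211.298140 = 1584.736053
V = π·2.75² × L = 23.758294 × 1584.736053 = 37650.625770

L=1584.736 V=37650.626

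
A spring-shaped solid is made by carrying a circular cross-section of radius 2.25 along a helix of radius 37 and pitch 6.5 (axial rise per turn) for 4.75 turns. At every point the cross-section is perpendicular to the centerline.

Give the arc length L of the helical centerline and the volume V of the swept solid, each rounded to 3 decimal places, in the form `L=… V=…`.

2πR = 2π·37 = 232.477856
per-turn = √(232.477856² + 6.5²) = √(54045.9537 + 42.25) = √54088.2037 = 232.568707
L = 4.75 × 232.568707 = 1104.701361
V = π·2.25² × L = 15.904313 × 1104.701361 = 17569.515998

L=1104.701 V=17569.516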